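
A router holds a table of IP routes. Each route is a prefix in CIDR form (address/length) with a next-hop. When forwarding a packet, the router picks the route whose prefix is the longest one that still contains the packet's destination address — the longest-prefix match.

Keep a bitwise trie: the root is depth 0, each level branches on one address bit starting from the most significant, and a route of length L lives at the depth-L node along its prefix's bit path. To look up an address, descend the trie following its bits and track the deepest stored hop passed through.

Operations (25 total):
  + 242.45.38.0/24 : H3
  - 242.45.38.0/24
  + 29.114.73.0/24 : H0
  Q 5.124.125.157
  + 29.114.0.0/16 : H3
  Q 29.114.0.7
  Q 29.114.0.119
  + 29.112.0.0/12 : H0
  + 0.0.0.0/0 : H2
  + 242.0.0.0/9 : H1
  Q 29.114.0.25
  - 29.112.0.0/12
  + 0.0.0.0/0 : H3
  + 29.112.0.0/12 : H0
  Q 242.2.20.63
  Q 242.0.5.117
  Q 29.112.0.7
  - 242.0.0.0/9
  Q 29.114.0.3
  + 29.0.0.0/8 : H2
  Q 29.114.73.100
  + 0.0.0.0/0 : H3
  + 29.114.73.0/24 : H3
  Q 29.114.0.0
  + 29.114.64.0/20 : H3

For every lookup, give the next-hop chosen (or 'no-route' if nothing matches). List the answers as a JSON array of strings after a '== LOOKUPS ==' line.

Process each operation:
  add 242.45.38.0/24 -> H3 at depth 24
  - 242.45.38.0/24 clear@24
  add 29.114.73.0/24 -> H0 at depth 24
  Q 5.124.125.157: descend 000 ; hops seen [∅] ; pick no-route
  add 29.114.0.0/16 -> H3 at depth 16
  Q 29.114.0.7: descend 00011101011100100 ; hops seen [H3] ; pick H3
  Q 29.114.0.119: descend 00011101011100100 ; hops seen [H3] ; pick H3
  add 29.112.0.0/12 -> H0 at depth 12
  add 0.0.0.0/0 -> H2 at depth 0
  add 242.0.0.0/9 -> H1 at depth 9
  Q 29.114.0.25: descend 00011101011100100 ; hops seen [H2,H0,H3] ; pick H3
  - 29.112.0.0/12 clear@12
  add 0.0.0.0/0 -> H3 at depth 0
  add 29.112.0.0/12 -> H0 at depth 12
  Q 242.2.20.63: descend 1111001000 ; hops seen [H3,H1] ; pick H1
  Q 242.0.5.117: descend 1111001000 ; hops seen [H3,H1] ; pick H1
  Q 29.112.0.7: descend 00011101011100 ; hops seen [H3,H0] ; pick H0
  - 242.0.0.0/9 clear@9
  Q 29.114.0.3: descend 00011101011100100 ; hops seen [H3,H0,H3] ; pick H3
  add 29.0.0.0/8 -> H2 at depth 8
  Q 29.114.73.100: descend 000111010111001001001001 ; hops seen [H3,H2,H0,H3,H0] ; pick H0
  add 0.0.0.0/0 -> H3 at depth 0
  add 29.114.73.0/24 -> H3 at depth 24
  Q 29.114.0.0: descend 00011101011100100 ; hops seen [H3,H2,H0,H3] ; pick H3
  add 29.114.64.0/20 -> H3 at depth 20

== LOOKUPS ==
["no-route","H3","H3","H3","H1","H1","H0","H3","H0","H3"]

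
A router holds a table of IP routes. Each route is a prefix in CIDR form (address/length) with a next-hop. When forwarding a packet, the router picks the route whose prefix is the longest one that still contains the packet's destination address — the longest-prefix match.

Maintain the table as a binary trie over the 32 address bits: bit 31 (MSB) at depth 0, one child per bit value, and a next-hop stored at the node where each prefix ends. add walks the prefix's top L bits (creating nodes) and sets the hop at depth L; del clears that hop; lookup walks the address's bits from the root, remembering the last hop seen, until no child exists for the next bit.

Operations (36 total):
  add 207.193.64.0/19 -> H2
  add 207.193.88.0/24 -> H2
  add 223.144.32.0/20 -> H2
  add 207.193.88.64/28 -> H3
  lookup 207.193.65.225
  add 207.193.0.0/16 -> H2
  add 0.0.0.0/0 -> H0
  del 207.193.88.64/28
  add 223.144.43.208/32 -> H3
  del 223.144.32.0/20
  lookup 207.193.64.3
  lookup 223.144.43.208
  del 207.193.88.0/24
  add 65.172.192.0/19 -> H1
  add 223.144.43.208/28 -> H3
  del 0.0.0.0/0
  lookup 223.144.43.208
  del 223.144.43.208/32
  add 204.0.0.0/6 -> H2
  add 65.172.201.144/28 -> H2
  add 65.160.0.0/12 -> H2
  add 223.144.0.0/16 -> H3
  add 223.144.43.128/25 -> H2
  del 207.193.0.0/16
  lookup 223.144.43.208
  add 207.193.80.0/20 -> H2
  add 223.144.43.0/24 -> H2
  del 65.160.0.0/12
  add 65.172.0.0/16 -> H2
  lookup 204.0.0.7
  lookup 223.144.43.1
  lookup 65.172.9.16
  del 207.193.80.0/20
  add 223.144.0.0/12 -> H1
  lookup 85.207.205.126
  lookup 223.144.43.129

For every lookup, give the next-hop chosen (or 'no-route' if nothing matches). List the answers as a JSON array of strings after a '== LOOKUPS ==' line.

Process each operation:
  + 207.193.64.0/19 (H2) depth=19
  + 207.193.88.0/24 (H2) depth=24
  + 223.144.32.0/20 (H2) depth=20
  + 207.193.88.64/28 (H3) depth=28
  ? 207.193.65.225  path d0:-→d1:-→d2:-→d3:-→d4:-→d5:-→d6:-→d7:-→d8:-→d9:-→d10:-→d11:-→d12:-→d13:-→d14:-→d15:-→d16:-→d17:-→d18:-→d19:H2  best=H2
  + 207.193.0.0/16 (H2) depth=16
  + 0.0.0.0/0 (H0) depth=0
  - 207.193.88.64/28 clear@28
  + 223.144.43.208/32 (H3) depth=32
  - 223.144.32.0/20 clear@20
  ? 207.193.64.3  path d0:H0→d1:-→d2:-→d3:-→d4:-→d5:-→d6:-→d7:-→d8:-→d9:-→d10:-→d11:-→d12:-→d13:-→d14:-→d15:-→d16:H2→d17:-→d18:-→d19:H2  best=H2
  ? 223.144.43.208  path d0:H0→d1:-→d2:-→d3:-→d4:-→d5:-→d6:-→d7:-→d8:-→d9:-→d10:-→d11:-→d12:-→d13:-→d14:-→d15:-→d16:-→d17:-→d18:-→d19:-→d20:-→d21:-→d22:-→d23:-→d24:-→d25:-→d26:-→d27:-→d28:-→d29:-→d30:-→d31:-→d32:H3  best=H3
  - 207.193.88.0/24 clear@24
  + 65.172.192.0/19 (H1) depth=19
  + 223.144.43.208/28 (H3) depth=28
  - 0.0.0.0/0 clear@0
  ? 223.144.43.208  path d0:-→d1:-→d2:-→d3:-→d4:-→d5:-→d6:-→d7:-→d8:-→d9:-→d10:-→d11:-→d12:-→d13:-→d14:-→d15:-→d16:-→d17:-→d18:-→d19:-→d20:-→d21:-→d22:-→d23:-→d24:-→d25:-→d26:-→d27:-→d28:H3→d29:-→d30:-→d31:-→d32:H3  best=H3
  - 223.144.43.208/32 clear@32
  + 204.0.0.0/6 (H2) depth=6
  + 65.172.201.144/28 (H2) depth=28
  + 65.160.0.0/12 (H2) depth=12
  + 223.144.0.0/16 (H3) depth=16
  + 223.144.43.128/25 (H2) depth=25
  - 207.193.0.0/16 clear@16
  ? 223.144.43.208  path d0:-→d1:-→d2:-→d3:-→d4:-→d5:-→d6:-→d7:-→d8:-→d9:-→d10:-→d11:-→d12:-→d13:-→d14:-→d15:-→d16:H3→d17:-→d18:-→d19:-→d20:-→d21:-→d22:-→d23:-→d24:-→d25:H2→d26:-→d27:-→d28:H3→d29:-→d30:-→d31:-→d32:-  best=H3
  + 207.193.80.0/20 (H2) depth=20
  + 223.144.43.0/24 (H2) depth=24
  - 65.160.0.0/12 clear@12
  + 65.172.0.0/16 (H2) depth=16
  ? 204.0.0.7  path d0:-→d1:-→d2:-→d3:-→d4:-→d5:-→d6:H2  best=H2
  ? 223.144.43.1  path d0:-→d1:-→d2:-→d3:-→d4:-→d5:-→d6:-→d7:-→d8:-→d9:-→d10:-→d11:-→d12:-→d13:-→d14:-→d15:-→d16:H3→d17:-→d18:-→d19:-→d20:-→d21:-→d22:-→d23:-→d24:H2  best=H2
  ? 65.172.9.16  path d0:-→d1:-→d2:-→d3:-→d4:-→d5:-→d6:-→d7:-→d8:-→d9:-→d10:-→d11:-→d12:-→d13:-→d14:-→d15:-→d16:H2  best=H2
  - 207.193.80.0/20 clear@20
  + 223.144.0.0/12 (H1) depth=12
  ? 85.207.205.126  path d0:-→d1:-→d2:-→d3:-  best=no-route
  ? 223.144.43.129  path d0:-→d1:-→d2:-→d3:-→d4:-→d5:-→d6:-→d7:-→d8:-→d9:-→d10:-→d11:-→d12:H1→d13:-→d14:-→d15:-→d16:H3→d17:-→d18:-→d19:-→d20:-→d21:-→d22:-→d23:-→d24:H2→d25:H2  best=H2

== LOOKUPS ==
["H2","H2","H3","H3","H3","H2","H2","H2","no-route","H2"]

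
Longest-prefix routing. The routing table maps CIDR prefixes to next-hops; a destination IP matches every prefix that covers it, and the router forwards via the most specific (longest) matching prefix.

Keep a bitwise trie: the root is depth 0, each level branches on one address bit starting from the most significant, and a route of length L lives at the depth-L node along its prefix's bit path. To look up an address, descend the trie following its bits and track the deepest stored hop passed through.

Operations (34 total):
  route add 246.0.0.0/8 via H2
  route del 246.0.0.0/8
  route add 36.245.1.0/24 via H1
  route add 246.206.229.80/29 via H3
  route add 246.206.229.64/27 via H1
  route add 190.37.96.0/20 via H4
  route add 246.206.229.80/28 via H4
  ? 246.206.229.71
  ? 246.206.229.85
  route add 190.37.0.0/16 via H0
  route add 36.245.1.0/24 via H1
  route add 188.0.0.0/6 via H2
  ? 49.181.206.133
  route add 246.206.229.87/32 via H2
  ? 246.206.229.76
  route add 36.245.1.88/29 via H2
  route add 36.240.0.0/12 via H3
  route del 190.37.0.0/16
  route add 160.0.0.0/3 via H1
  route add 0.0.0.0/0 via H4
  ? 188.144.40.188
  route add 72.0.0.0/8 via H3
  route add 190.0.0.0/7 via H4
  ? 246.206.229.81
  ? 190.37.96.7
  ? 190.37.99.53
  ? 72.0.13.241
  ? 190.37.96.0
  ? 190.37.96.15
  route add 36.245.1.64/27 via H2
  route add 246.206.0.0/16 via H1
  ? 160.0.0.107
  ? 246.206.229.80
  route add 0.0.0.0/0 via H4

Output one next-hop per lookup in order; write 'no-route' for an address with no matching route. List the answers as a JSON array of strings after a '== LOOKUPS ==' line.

Apply in order:
  + 246.0.0.0/8 (H2) depth=8
  del 246.0.0.0/8 (clear depth 8)
  + 36.245.1.0/24 (H1) depth=24
  + 246.206.229.80/29 (H3) depth=29
  + 246.206.229.64/27 (H1) depth=27
  + 190.37.96.0/20 (H4) depth=20
  + 246.206.229.80/28 (H4) depth=28
  lookup 246.206.229.71: bits 111101101100111011100101010 walk d0:-→d1:-→d2:-→d3:-→d4:-→d5:-→d6:-→d7:-→d8:-→d9:-→d10:-→d11:-→d12:-→d13:-→d14:-→d15:-→d16:-→d17:-→d18:-→d19:-→d20:-→d21:-→d22:-→d23:-→d24:-→d25:-→d26:-→d27:H1 -> H1
  lookup 246.206.229.85: bits 11110110110011101110010101010 walk d0:-→d1:-→d2:-→d3:-→d4:-→d5:-→d6:-→d7:-→d8:-→d9:-→d10:-→d11:-→d12:-→d13:-→d14:-→d15:-→d16:-→d17:-→d18:-→d19:-→d20:-→d21:-→d22:-→d23:-→d24:-→d25:-→d26:-→d27:H1→d28:H4→d29:H3 -> H3
  + 190.37.0.0/16 (H0) depth=16
  + 36.245.1.0/24 (H1) depth=24
  + 188.0.0.0/6 (H2) depth=6
  lookup 49.181.206.133: bits 001 walk d0:-→d1:-→d2:-→d3:- -> no-route
  + 246.206.229.87/32 (H2) depth=32
  lookup 246.206.229.76: bits 111101101100111011100101010 walk d0:-→d1:-→d2:-→d3:-→d4:-→d5:-→d6:-→d7:-→d8:-→d9:-→d10:-→d11:-→d12:-→d13:-→d14:-→d15:-→d16:-→d17:-→d18:-→d19:-→d20:-→d21:-→d22:-→d23:-→d24:-→d25:-→d26:-→d27:H1 -> H1
  + 36.245.1.88/29 (H2) depth=29
  + 36.240.0.0/12 (H3) depth=12
  del 190.37.0.0/16 (clear depth 16)
  + 160.0.0.0/3 (H1) depth=3
  + 0.0.0.0/0 (H4) depth=0
  lookup 188.144.40.188: bits 101111 walk d0:H4→d1:-→d2:-→d3:H1→d4:-→d5:-→d6:H2 -> H2
  + 72.0.0.0/8 (H3) depth=8
  + 190.0.0.0/7 (H4) depth=7
  lookup 246.206.229.81: bits 11110110110011101110010101010 walk d0:H4→d1:-→d2:-→d3:-→d4:-→d5:-→d6:-→d7:-→d8:-→d9:-→d10:-→d11:-→d12:-→d13:-→d14:-→d15:-→d16:-→d17:-→d18:-→d19:-→d20:-→d21:-→d22:-→d23:-→d24:-→d25:-→d26:-→d27:H1→d28:H4→d29:H3 -> H3
  lookup 190.37.96.7: bits 10111110001001010110 walk d0:H4→d1:-→d2:-→d3:H1→d4:-→d5:-→d6:H2→d7:H4→d8:-→d9:-→d10:-→d11:-→d12:-→d13:-→d14:-→d15:-→d16:-→d17:-→d18:-→d19:-→d20:H4 -> H4
  lookup 190.37.99.53: bits 10111110001001010110 walk d0:H4→d1:-→d2:-→d3:H1→d4:-→d5:-→d6:H2→d7:H4→d8:-→d9:-→d10:-→d11:-→d12:-→d13:-→d14:-→d15:-→d16:-→d17:-→d18:-→d19:-→d20:H4 -> H4
  lookup 72.0.13.241: bits 01001000 walk d0:H4→d1:-→d2:-→d3:-→d4:-→d5:-→d6:-→d7:-→d8:H3 -> H3
  lookup 190.37.96.0: bits 10111110001001010110 walk d0:H4→d1:-→d2:-→d3:H1→d4:-→d5:-→d6:H2→d7:H4→d8:-→d9:-→d10:-→d11:-→d12:-→d13:-→d14:-→d15:-→d16:-→d17:-→d18:-→d19:-→d20:H4 -> H4
  lookup 190.37.96.15: bits 10111110001001010110 walk d0:H4→d1:-→d2:-→d3:H1→d4:-→d5:-→d6:H2→d7:H4→d8:-→d9:-→d10:-→d11:-→d12:-→d13:-→d14:-→d15:-→d16:-→d17:-→d18:-→d19:-→d20:H4 -> H4
  + 36.245.1.64/27 (H2) depth=27
  + 246.206.0.0/16 (H1) depth=16
  lookup 160.0.0.107: bits 101 walk d0:H4→d1:-→d2:-→d3:H1 -> H1
  lookup 246.206.229.80: bits 11110110110011101110010101010 walk d0:H4→d1:-→d2:-→d3:-→d4:-→d5:-→d6:-→d7:-→d8:-→d9:-→d10:-→d11:-→d12:-→d13:-→d14:-→d15:-→d16:H1→d17:-→d18:-→d19:-→d20:-→d21:-→d22:-→d23:-→d24:-→d25:-→d26:-→d27:H1→d28:H4→d29:H3 -> H3
  + 0.0.0.0/0 (H4) depth=0

== LOOKUPS ==
["H1","H3","no-route","H1","H2","H3","H4","H4","H3","H4","H4","H1","H3"]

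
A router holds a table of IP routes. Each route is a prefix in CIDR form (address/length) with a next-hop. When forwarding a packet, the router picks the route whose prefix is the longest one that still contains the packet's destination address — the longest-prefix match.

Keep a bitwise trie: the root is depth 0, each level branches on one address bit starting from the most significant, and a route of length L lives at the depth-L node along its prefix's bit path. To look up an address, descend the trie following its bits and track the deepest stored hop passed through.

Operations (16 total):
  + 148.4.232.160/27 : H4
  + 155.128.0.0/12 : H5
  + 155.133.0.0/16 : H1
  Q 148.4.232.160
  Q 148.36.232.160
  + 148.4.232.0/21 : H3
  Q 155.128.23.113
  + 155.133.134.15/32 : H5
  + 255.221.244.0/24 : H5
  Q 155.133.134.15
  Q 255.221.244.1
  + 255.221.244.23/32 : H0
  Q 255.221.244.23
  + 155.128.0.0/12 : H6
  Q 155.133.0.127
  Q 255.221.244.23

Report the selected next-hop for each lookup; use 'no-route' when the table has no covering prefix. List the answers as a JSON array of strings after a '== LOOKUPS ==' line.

Trace:
  + 148.4.232.160/27 (H4) depth=27
  + 155.128.0.0/12 (H5) depth=12
  + 155.133.0.0/16 (H1) depth=16
  Q 148.4.232.160: descend 100101000000010011101000101 ; hops seen [H4] ; pick H4
  Q 148.36.232.160: descend 1001010000 ; hops seen [∅] ; pick no-route
  + 148.4.232.0/21 (H3) depth=21
  Q 155.128.23.113: descend 1001101110000 ; hops seen [H5] ; pick H5
  + 155.133.134.15/32 (H5) depth=32
  + 255.221.244.0/24 (H5) depth=24
  Q 155.133.134.15: descend 10011011100001011000011000001111 ; hops seen [H5,H1,H5] ; pick H5
  Q 255.221.244.1: descend 111111111101110111110100 ; hops seen [H5] ; pick H5
  + 255.221.244.23/32 (H0) depth=32
  Q 255.221.244.23: descend 11111111110111011111010000010111 ; hops seen [H5,H0] ; pick H0
  + 155.128.0.0/12 (H6) depth=12
  Q 155.133.0.127: descend 1001101110000101 ; hops seen [H6,H1] ; pick H1
  Q 255.221.244.23: descend 11111111110111011111010000010111 ; hops seen [H5,H0] ; pick H0

== LOOKUPS ==
["H4","no-route","H5","H5","H5","H0","H1","H0"]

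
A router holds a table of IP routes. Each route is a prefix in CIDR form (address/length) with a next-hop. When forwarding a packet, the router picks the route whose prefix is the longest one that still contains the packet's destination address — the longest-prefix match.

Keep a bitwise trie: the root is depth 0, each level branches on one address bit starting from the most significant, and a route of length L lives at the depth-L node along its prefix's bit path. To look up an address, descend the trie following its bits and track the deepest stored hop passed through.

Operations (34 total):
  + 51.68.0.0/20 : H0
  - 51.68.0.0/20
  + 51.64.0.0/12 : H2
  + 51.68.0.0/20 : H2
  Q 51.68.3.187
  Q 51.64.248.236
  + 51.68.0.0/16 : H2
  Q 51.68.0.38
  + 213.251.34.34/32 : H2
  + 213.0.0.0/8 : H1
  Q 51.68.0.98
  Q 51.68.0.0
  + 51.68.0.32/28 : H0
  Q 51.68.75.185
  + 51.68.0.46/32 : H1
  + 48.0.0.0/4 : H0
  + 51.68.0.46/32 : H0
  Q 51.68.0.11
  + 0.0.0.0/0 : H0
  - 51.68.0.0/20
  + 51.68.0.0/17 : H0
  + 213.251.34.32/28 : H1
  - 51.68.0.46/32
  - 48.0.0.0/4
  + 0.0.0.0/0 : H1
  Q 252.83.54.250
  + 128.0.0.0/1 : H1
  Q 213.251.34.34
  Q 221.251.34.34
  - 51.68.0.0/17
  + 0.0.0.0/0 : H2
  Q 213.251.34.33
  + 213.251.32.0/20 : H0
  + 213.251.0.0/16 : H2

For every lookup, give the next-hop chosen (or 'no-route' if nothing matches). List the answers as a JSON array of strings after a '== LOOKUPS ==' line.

Trace:
  + 51.68.0.0/20 (H0) depth=20
  - 51.68.0.0/20 clear@20
  + 51.64.0.0/12 (H2) depth=12
  + 51.68.0.0/20 (H2) depth=20
  ? 51.68.3.187  path d0:-→d1:-→d2:-→d3:-→d4:-→d5:-→d6:-→d7:-→d8:-→d9:-→d10:-→d11:-→d12:H2→d13:-→d14:-→d15:-→d16:-→d17:-→d18:-→d19:-→d20:H2  best=H2
  ? 51.64.248.236  path d0:-→d1:-→d2:-→d3:-→d4:-→d5:-→d6:-→d7:-→d8:-→d9:-→d10:-→d11:-→d12:H2→d13:-  best=H2
  + 51.68.0.0/16 (H2) depth=16
  ? 51.68.0.38  path d0:-→d1:-→d2:-→d3:-→d4:-→d5:-→d6:-→d7:-→d8:-→d9:-→d10:-→d11:-→d12:H2→d13:-→d14:-→d15:-→d16:H2→d17:-→d18:-→d19:-→d20:H2  best=H2
  + 213.251.34.34/32 (H2) depth=32
  + 213.0.0.0/8 (H1) depth=8
  ? 51.68.0.98  path d0:-→d1:-→d2:-→d3:-→d4:-→d5:-→d6:-→d7:-→d8:-→d9:-→d10:-→d11:-→d12:H2→d13:-→d14:-→d15:-→d16:H2→d17:-→d18:-→d19:-→d20:H2  best=H2
  ? 51.68.0.0  path d0:-→d1:-→d2:-→d3:-→d4:-→d5:-→d6:-→d7:-→d8:-→d9:-→d10:-→d11:-→d12:H2→d13:-→d14:-→d15:-→d16:H2→d17:-→d18:-→d19:-→d20:H2  best=H2
  + 51.68.0.32/28 (H0) depth=28
  ? 51.68.75.185  path d0:-→d1:-→d2:-→d3:-→d4:-→d5:-→d6:-→d7:-→d8:-→d9:-→d10:-→d11:-→d12:H2→d13:-→d14:-→d15:-→d16:H2→d17:-  best=H2
  + 51.68.0.46/32 (H1) depth=32
  + 48.0.0.0/4 (H0) depth=4
  + 51.68.0.46/32 (H0) depth=32
  ? 51.68.0.11  path d0:-→d1:-→d2:-→d3:-→d4:H0→d5:-→d6:-→d7:-→d8:-→d9:-→d10:-→d11:-→d12:H2→d13:-→d14:-→d15:-→d16:H2→d17:-→d18:-→d19:-→d20:H2→d21:-→d22:-→d23:-→d24:-→d25:-→d26:-  best=H2
  + 0.0.0.0/0 (H0) depth=0
  - 51.68.0.0/20 clear@20
  + 51.68.0.0/17 (H0) depth=17
  + 213.251.34.32/28 (H1) depth=28
  - 51.68.0.46/32 clear@32
  - 48.0.0.0/4 clear@4
  + 0.0.0.0/0 (H1) depth=0
  ? 252.83.54.250  path d0:H1→d1:-→d2:-  best=H1
  + 128.0.0.0/1 (H1) depth=1
  ? 213.251.34.34  path d0:H1→d1:H1→d2:-→d3:-→d4:-→d5:-→d6:-→d7:-→d8:H1→d9:-→d10:-→d11:-→d12:-→d13:-→d14:-→d15:-→d16:-→d17:-→d18:-→d19:-→d20:-→d21:-→d22:-→d23:-→d24:-→d25:-→d26:-→d27:-→d28:H1→d29:-→d30:-→d31:-→d32:H2  best=H2
  ? 221.251.34.34  path d0:H1→d1:H1→d2:-→d3:-→d4:-  best=H1
  - 51.68.0.0/17 clear@17
  + 0.0.0.0/0 (H2) depth=0
  ? 213.251.34.33  path d0:H2→d1:H1→d2:-→d3:-→d4:-→d5:-→d6:-→d7:-→d8:H1→d9:-→d10:-→d11:-→d12:-→d13:-→d14:-→d15:-→d16:-→d17:-→d18:-→d19:-→d20:-→d21:-→d22:-→d23:-→d24:-→d25:-→d26:-→d27:-→d28:H1→d29:-→d30:-  best=H1
  + 213.251.32.0/20 (H0) depth=20
  + 213.251.0.0/16 (H2) depth=16

== LOOKUPS ==
["H2","H2","H2","H2","H2","H2","H2","H1","H2","H1","H1"]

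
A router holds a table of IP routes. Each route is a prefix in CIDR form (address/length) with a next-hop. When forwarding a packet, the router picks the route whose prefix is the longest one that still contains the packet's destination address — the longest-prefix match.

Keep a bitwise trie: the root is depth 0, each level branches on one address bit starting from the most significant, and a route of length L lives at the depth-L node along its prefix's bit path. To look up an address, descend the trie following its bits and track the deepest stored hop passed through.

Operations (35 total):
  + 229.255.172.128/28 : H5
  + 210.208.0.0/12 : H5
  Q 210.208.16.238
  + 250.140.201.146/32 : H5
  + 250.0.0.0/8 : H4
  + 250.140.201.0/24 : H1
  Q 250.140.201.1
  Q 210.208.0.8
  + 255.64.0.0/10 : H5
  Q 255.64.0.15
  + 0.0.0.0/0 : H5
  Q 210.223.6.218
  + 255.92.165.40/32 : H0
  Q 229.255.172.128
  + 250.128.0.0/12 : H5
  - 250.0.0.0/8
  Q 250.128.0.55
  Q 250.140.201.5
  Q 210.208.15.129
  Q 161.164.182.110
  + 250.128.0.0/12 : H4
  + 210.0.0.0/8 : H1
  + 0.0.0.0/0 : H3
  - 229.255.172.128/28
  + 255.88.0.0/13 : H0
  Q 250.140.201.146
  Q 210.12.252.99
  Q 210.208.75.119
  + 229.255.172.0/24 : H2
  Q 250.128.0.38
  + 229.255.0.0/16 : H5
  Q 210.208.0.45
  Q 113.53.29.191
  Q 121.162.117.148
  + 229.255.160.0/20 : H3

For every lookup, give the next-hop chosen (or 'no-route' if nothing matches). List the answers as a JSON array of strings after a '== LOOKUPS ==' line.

Trace:
  + 229.255.172.128/28 (H5) depth=28
  + 210.208.0.0/12 (H5) depth=12
  ? 210.208.16.238  path d0:-→d1:-→d2:-→d3:-→d4:-→d5:-→d6:-→d7:-→d8:-→d9:-→d10:-→d11:-→d12:H5  best=H5
  + 250.140.201.146/32 (H5) depth=32
  + 250.0.0.0/8 (H4) depth=8
  + 250.140.201.0/24 (H1) depth=24
  ? 250.140.201.1  path d0:-→d1:-→d2:-→d3:-→d4:-→d5:-→d6:-→d7:-→d8:H4→d9:-→d10:-→d11:-→d12:-→d13:-→d14:-→d15:-→d16:-→d17:-→d18:-→d19:-→d20:-→d21:-→d22:-→d23:-→d24:H1  best=H1
  ? 210.208.0.8  path d0:-→d1:-→d2:-→d3:-→d4:-→d5:-→d6:-→d7:-→d8:-→d9:-→d10:-→d11:-→d12:H5  best=H5
  + 255.64.0.0/10 (H5) depth=10
  ? 255.64.0.15  path d0:-→d1:-→d2:-→d3:-→d4:-→d5:-→d6:-→d7:-→d8:-→d9:-→d10:H5  best=H5
  + 0.0.0.0/0 (H5) depth=0
  ? 210.223.6.218  path d0:H5→d1:-→d2:-→d3:-→d4:-→d5:-→d6:-→d7:-→d8:-→d9:-→d10:-→d11:-→d12:H5  best=H5
  + 255.92.165.40/32 (H0) depth=32
  ? 229.255.172.128  path d0:H5→d1:-→d2:-→d3:-→d4:-→d5:-→d6:-→d7:-→d8:-→d9:-→d10:-→d11:-→d12:-→d13:-→d14:-→d15:-→d16:-→d17:-→d18:-→d19:-→d20:-→d21:-→d22:-→d23:-→d24:-→d25:-→d26:-→d27:-→d28:H5  best=H5
  + 250.128.0.0/12 (H5) depth=12
  - 250.0.0.0/8 clear@8
  ? 250.128.0.55  path d0:H5→d1:-→d2:-→d3:-→d4:-→d5:-→d6:-→d7:-→d8:-→d9:-→d10:-→d11:-→d12:H5  best=H5
  ? 250.140.201.5  path d0:H5→d1:-→d2:-→d3:-→d4:-→d5:-→d6:-→d7:-→d8:-→d9:-→d10:-→d11:-→d12:H5→d13:-→d14:-→d15:-→d16:-→d17:-→d18:-→d19:-→d20:-→d21:-→d22:-→d23:-→d24:H1  best=H1
  ? 210.208.15.129  path d0:H5→d1:-→d2:-→d3:-→d4:-→d5:-→d6:-→d7:-→d8:-→d9:-→d10:-→d11:-→d12:H5  best=H5
  ? 161.164.182.110  path d0:H5→d1:-  best=H5
  + 250.128.0.0/12 (H4) depth=12
  + 210.0.0.0/8 (H1) depth=8
  + 0.0.0.0/0 (H3) depth=0
  - 229.255.172.128/28 clear@28
  + 255.88.0.0/13 (H0) depth=13
  ? 250.140.201.146  path d0:H3→d1:-→d2:-→d3:-→d4:-→d5:-→d6:-→d7:-→d8:-→d9:-→d10:-→d11:-→d12:H4→d13:-→d14:-→d15:-→d16:-→d17:-→d18:-→d19:-→d20:-→d21:-→d22:-→d23:-→d24:H1→d25:-→d26:-→d27:-→d28:-→d29:-→d30:-→d31:-→d32:H5  best=H5
  ? 210.12.252.99  path d0:H3→d1:-→d2:-→d3:-→d4:-→d5:-→d6:-→d7:-→d8:H1  best=H1
  ? 210.208.75.119  path d0:H3→d1:-→d2:-→d3:-→d4:-→d5:-→d6:-→d7:-→d8:H1→d9:-→d10:-→d11:-→d12:H5  best=H5
  + 229.255.172.0/24 (H2) depth=24
  ? 250.128.0.38  path d0:H3→d1:-→d2:-→d3:-→d4:-→d5:-→d6:-→d7:-→d8:-→d9:-→d10:-→d11:-→d12:H4  best=H4
  + 229.255.0.0/16 (H5) depth=16
  ? 210.208.0.45  path d0:H3→d1:-→d2:-→d3:-→d4:-→d5:-→d6:-→d7:-→d8:H1→d9:-→d10:-→d11:-→d12:H5  best=H5
  ? 113.53.29.191  path d0:H3  best=H3
  ? 121.162.117.148  path d0:H3  best=H3
  + 229.255.160.0/20 (H3) depth=20

== LOOKUPS ==
["H5","H1","H5","H5","H5","H5","H5","H1","H5","H5","H5","H1","H5","H4","H5","H3","H3"]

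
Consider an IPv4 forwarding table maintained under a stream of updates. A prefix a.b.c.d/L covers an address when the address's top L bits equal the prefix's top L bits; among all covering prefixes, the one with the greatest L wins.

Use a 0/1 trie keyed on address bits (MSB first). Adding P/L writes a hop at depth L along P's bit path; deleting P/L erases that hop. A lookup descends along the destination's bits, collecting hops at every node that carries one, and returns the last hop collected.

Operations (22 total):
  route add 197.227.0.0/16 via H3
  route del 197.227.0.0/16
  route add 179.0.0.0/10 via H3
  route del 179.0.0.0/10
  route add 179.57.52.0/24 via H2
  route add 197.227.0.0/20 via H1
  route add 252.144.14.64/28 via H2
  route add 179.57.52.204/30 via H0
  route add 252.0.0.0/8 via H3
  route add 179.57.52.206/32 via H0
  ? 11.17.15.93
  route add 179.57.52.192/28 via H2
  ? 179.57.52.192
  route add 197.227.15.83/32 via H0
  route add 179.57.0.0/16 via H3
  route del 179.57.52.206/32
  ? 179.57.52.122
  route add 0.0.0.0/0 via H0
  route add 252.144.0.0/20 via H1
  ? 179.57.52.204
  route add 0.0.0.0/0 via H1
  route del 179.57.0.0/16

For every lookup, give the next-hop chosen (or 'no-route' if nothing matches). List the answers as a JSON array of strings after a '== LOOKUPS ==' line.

Apply in order:
  add 197.227.0.0/16 -> H3 at depth 16
  - 197.227.0.0/16 clear@16
  add 179.0.0.0/10 -> H3 at depth 10
  - 179.0.0.0/10 clear@10
  add 179.57.52.0/24 -> H2 at depth 24
  add 197.227.0.0/20 -> H1 at depth 20
  add 252.144.14.64/28 -> H2 at depth 28
  add 179.57.52.204/30 -> H0 at depth 30
  add 252.0.0.0/8 -> H3 at depth 8
  add 179.57.52.206/32 -> H0 at depth 32
  Q 11.17.15.93: descend ε ; hops seen [∅] ; pick no-route
  add 179.57.52.192/28 -> H2 at depth 28
  Q 179.57.52.192: descend 1011001100111001001101001100 ; hops seen [H2,H2] ; pick H2
  add 197.227.15.83/32 -> H0 at depth 32
  add 179.57.0.0/16 -> H3 at depth 16
  - 179.57.52.206/32 clear@32
  Q 179.57.52.122: descend 101100110011100100110100 ; hops seen [H3,H2] ; pick H2
  add 0.0.0.0/0 -> H0 at depth 0
  add 252.144.0.0/20 -> H1 at depth 20
  Q 179.57.52.204: descend 101100110011100100110100110011 ; hops seen [H0,H3,H2,H2,H0] ; pick H0
  add 0.0.0.0/0 -> H1 at depth 0
  - 179.57.0.0/16 clear@16

== LOOKUPS ==
["no-route","H2","H2","H0"]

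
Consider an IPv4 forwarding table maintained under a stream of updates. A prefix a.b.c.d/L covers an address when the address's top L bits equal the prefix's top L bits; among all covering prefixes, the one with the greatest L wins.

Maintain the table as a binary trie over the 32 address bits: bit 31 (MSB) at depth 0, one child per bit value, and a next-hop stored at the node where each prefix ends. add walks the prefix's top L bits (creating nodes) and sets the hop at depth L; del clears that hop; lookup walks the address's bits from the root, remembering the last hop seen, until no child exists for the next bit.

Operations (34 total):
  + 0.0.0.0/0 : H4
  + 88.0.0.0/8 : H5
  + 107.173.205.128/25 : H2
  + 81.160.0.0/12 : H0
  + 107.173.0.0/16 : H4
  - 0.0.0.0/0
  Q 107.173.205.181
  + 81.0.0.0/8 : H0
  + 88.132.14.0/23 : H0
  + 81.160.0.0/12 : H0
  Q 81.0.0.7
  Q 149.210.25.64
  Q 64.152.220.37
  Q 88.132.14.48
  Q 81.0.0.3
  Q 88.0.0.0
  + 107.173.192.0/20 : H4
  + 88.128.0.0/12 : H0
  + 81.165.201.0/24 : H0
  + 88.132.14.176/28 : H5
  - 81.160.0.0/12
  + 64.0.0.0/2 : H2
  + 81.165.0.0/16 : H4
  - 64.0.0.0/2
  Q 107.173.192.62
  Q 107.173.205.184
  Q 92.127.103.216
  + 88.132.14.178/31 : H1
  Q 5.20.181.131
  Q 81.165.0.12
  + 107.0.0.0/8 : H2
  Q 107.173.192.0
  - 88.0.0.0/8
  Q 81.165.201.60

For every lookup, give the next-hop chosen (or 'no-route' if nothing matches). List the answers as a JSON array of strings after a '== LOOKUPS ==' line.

Process each operation:
  add 0.0.0.0/0 -> H4 at depth 0
  add 88.0.0.0/8 -> H5 at depth 8
  add 107.173.205.128/25 -> H2 at depth 25
  add 81.160.0.0/12 -> H0 at depth 12
  add 107.173.0.0/16 -> H4 at depth 16
  - 0.0.0.0/0 clear@0
  lookup 107.173.205.181: bits 0110101110101101110011011 walk d0:-→d1:-→d2:-→d3:-→d4:-→d5:-→d6:-→d7:-→d8:-→d9:-→d10:-→d11:-→d12:-→d13:-→d14:-→d15:-→d16:H4→d17:-→d18:-→d19:-→d20:-→d21:-→d22:-→d23:-→d24:-→d25:H2 -> H2
  add 81.0.0.0/8 -> H0 at depth 8
  add 88.132.14.0/23 -> H0 at depth 23
  add 81.160.0.0/12 -> H0 at depth 12
  lookup 81.0.0.7: bits 01010001 walk d0:-→d1:-→d2:-→d3:-→d4:-→d5:-→d6:-→d7:-→d8:H0 -> H0
  lookup 149.210.25.64: bits ε walk d0:- -> no-route
  lookup 64.152.220.37: bits 010 walk d0:-→d1:-→d2:-→d3:- -> no-route
  lookup 88.132.14.48: bits 01011000100001000000111 walk d0:-→d1:-→d2:-→d3:-→d4:-→d5:-→d6:-→d7:-→d8:H5→d9:-→d10:-→d11:-→d12:-→d13:-→d14:-→d15:-→d16:-→d17:-→d18:-→d19:-→d20:-→d21:-→d22:-→d23:H0 -> H0
  lookup 81.0.0.3: bits 01010001 walk d0:-→d1:-→d2:-→d3:-→d4:-→d5:-→d6:-→d7:-→d8:H0 -> H0
  lookup 88.0.0.0: bits 01011000 walk d0:-→d1:-→d2:-→d3:-→d4:-→d5:-→d6:-→d7:-→d8:H5 -> H5
  add 107.173.192.0/20 -> H4 at depth 20
  add 88.128.0.0/12 -> H0 at depth 12
  add 81.165.201.0/24 -> H0 at depth 24
  add 88.132.14.176/28 -> H5 at depth 28
  - 81.160.0.0/12 clear@12
  add 64.0.0.0/2 -> H2 at depth 2
  add 81.165.0.0/16 -> H4 at depth 16
  - 64.0.0.0/2 clear@2
  lookup 107.173.192.62: bits 01101011101011011100 walk d0:-→d1:-→d2:-→d3:-→d4:-→d5:-→d6:-→d7:-→d8:-→d9:-→d10:-→d11:-→d12:-→d13:-→d14:-→d15:-→d16:H4→d17:-→d18:-→d19:-→d20:H4 -> H4
  lookup 107.173.205.184: bits 0110101110101101110011011 walk d0:-→d1:-→d2:-→d3:-→d4:-→d5:-→d6:-→d7:-→d8:-→d9:-→d10:-→d11:-→d12:-→d13:-→d14:-→d15:-→d16:H4→d17:-→d18:-→d19:-→d20:H4→d21:-→d22:-→d23:-→d24:-→d25:H2 -> H2
  lookup 92.127.103.216: bits 01011 walk d0:-→d1:-→d2:-→d3:-→d4:-→d5:- -> no-route
  add 88.132.14.178/31 -> H1 at depth 31
  lookup 5.20.181.131: bits 0 walk d0:-→d1:- -> no-route
  lookup 81.165.0.12: bits 0101000110100101 walk d0:-→d1:-→d2:-→d3:-→d4:-→d5:-→d6:-→d7:-→d8:H0→d9:-→d10:-→d11:-→d12:-→d13:-→d14:-→d15:-→d16:H4 -> H4
  add 107.0.0.0/8 -> H2 at depth 8
  lookup 107.173.192.0: bits 01101011101011011100 walk d0:-→d1:-→d2:-→d3:-→d4:-→d5:-→d6:-→d7:-→d8:H2→d9:-→d10:-→d11:-→d12:-→d13:-→d14:-→d15:-→d16:H4→d17:-→d18:-→d19:-→d20:H4 -> H4
  - 88.0.0.0/8 clear@8
  lookup 81.165.201.60: bits 010100011010010111001001 walk d0:-→d1:-→d2:-→d3:-→d4:-→d5:-→d6:-→d7:-→d8:H0→d9:-→d10:-→d11:-→d12:-→d13:-→d14:-→d15:-→d16:H4→d17:-→d18:-→d19:-→d20:-→d21:-→d22:-→d23:-→d24:H0 -> H0

== LOOKUPS ==
["H2","H0","no-route","no-route","H0","H0","H5","H4","H2","no-route","no-route","H4","H4","H0"]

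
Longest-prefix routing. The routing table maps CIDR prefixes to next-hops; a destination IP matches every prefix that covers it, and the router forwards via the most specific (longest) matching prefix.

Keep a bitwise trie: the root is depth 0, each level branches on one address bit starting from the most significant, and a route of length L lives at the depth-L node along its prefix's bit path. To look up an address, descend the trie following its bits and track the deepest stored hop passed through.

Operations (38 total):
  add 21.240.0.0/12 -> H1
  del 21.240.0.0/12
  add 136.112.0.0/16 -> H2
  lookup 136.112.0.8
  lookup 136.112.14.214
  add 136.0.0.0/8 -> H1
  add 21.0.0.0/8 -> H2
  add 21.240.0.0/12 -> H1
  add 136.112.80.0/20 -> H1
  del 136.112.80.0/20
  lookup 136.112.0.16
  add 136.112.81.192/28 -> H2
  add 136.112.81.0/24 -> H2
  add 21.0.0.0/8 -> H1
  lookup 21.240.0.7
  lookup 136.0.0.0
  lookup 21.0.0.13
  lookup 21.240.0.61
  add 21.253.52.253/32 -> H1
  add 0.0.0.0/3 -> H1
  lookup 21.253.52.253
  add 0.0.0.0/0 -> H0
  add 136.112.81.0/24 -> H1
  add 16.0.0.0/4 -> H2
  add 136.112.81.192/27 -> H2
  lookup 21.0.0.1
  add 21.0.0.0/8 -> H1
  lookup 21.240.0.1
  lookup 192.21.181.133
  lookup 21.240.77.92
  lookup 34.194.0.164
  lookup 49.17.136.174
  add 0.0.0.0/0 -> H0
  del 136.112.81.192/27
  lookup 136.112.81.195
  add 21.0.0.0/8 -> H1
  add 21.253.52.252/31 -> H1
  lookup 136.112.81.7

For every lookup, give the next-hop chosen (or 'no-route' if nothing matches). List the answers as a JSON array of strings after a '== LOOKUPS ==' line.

Apply in order:
  add 21.240.0.0/12 -> H1 at depth 12
  - 21.240.0.0/12 clear@12
  add 136.112.0.0/16 -> H2 at depth 16
  lookup 136.112.0.8: bits 1000100001110000 walk d0:-→d1:-→d2:-→d3:-→d4:-→d5:-→d6:-→d7:-→d8:-→d9:-→d10:-→d11:-→d12:-→d13:-→d14:-→d15:-→d16:H2 -> H2
  lookup 136.112.14.214: bits 1000100001110000 walk d0:-→d1:-→d2:-→d3:-→d4:-→d5:-→d6:-→d7:-→d8:-→d9:-→d10:-→d11:-→d12:-→d13:-→d14:-→d15:-→d16:H2 -> H2
  add 136.0.0.0/8 -> H1 at depth 8
  add 21.0.0.0/8 -> H2 at depth 8
  add 21.240.0.0/12 -> H1 at depth 12
  add 136.112.80.0/20 -> H1 at depth 20
  - 136.112.80.0/20 clear@20
  lookup 136.112.0.16: bits 10001000011100000 walk d0:-→d1:-→d2:-→d3:-→d4:-→d5:-→d6:-→d7:-→d8:H1→d9:-→d10:-→d11:-→d12:-→d13:-→d14:-→d15:-→d16:H2→d17:- -> H2
  add 136.112.81.192/28 -> H2 at depth 28
  add 136.112.81.0/24 -> H2 at depth 24
  add 21.0.0.0/8 -> H1 at depth 8
  lookup 21.240.0.7: bits 000101011111 walk d0:-→d1:-→d2:-→d3:-→d4:-→d5:-→d6:-→d7:-→d8:H1→d9:-→d10:-→d11:-→d12:H1 -> H1
  lookup 136.0.0.0: bits 100010000 walk d0:-→d1:-→d2:-→d3:-→d4:-→d5:-→d6:-→d7:-→d8:H1→d9:- -> H1
  lookup 21.0.0.13: bits 00010101 walk d0:-→d1:-→d2:-→d3:-→d4:-→d5:-→d6:-→d7:-→d8:H1 -> H1
  lookup 21.240.0.61: bits 000101011111 walk d0:-→d1:-→d2:-→d3:-→d4:-→d5:-→d6:-→d7:-→d8:H1→d9:-→d10:-→d11:-→d12:H1 -> H1
  add 21.253.52.253/32 -> H1 at depth 32
  add 0.0.0.0/3 -> H1 at depth 3
  lookup 21.253.52.253: bits 00010101111111010011010011111101 walk d0:-→d1:-→d2:-→d3:H1→d4:-→d5:-→d6:-→d7:-→d8:H1→d9:-→d10:-→d11:-→d12:H1→d13:-→d14:-→d15:-→d16:-→d17:-→d18:-→d19:-→d20:-→d21:-→d22:-→d23:-→d24:-→d25:-→d26:-→d27:-→d28:-→d29:-→d30:-→d31:-→d32:H1 -> H1
  add 0.0.0.0/0 -> H0 at depth 0
  add 136.112.81.0/24 -> H1 at depth 24
  add 16.0.0.0/4 -> H2 at depth 4
  add 136.112.81.192/27 -> H2 at depth 27
  lookup 21.0.0.1: bits 00010101 walk d0:H0→d1:-→d2:-→d3:H1→d4:H2→d5:-→d6:-→d7:-→d8:H1 -> H1
  add 21.0.0.0/8 -> H1 at depth 8
  lookup 21.240.0.1: bits 000101011111 walk d0:H0→d1:-→d2:-→d3:H1→d4:H2→d5:-→d6:-→d7:-→d8:H1→d9:-→d10:-→d11:-→d12:H1 -> H1
  lookup 192.21.181.133: bits 1 walk d0:H0→d1:- -> H0
  lookup 21.240.77.92: bits 000101011111 walk d0:H0→d1:-→d2:-→d3:H1→d4:H2→d5:-→d6:-→d7:-→d8:H1→d9:-→d10:-→d11:-→d12:H1 -> H1
  lookup 34.194.0.164: bits 00 walk d0:H0→d1:-→d2:- -> H0
  lookup 49.17.136.174: bits 00 walk d0:H0→d1:-→d2:- -> H0
  add 0.0.0.0/0 -> H0 at depth 0
  - 136.112.81.192/27 clear@27
  lookup 136.112.81.195: bits 1000100001110000010100011100 walk d0:H0→d1:-→d2:-→d3:-→d4:-→d5:-→d6:-→d7:-→d8:H1→d9:-→d10:-→d11:-→d12:-→d13:-→d14:-→d15:-→d16:H2→d17:-→d18:-→d19:-→d20:-→d21:-→d22:-→d23:-→d24:H1→d25:-→d26:-→d27:-→d28:H2 -> H2
  add 21.0.0.0/8 -> H1 at depth 8
  add 21.253.52.252/31 -> H1 at depth 31
  lookup 136.112.81.7: bits 100010000111000001010001 walk d0:H0→d1:-→d2:-→d3:-→d4:-→d5:-→d6:-→d7:-→d8:H1→d9:-→d10:-→d11:-→d12:-→d13:-→d14:-→d15:-→d16:H2→d17:-→d18:-→d19:-→d20:-→d21:-→d22:-→d23:-→d24:H1 -> H1

== LOOKUPS ==
["H2","H2","H2","H1","H1","H1","H1","H1","H1","H1","H0","H1","H0","H0","H2","H1"]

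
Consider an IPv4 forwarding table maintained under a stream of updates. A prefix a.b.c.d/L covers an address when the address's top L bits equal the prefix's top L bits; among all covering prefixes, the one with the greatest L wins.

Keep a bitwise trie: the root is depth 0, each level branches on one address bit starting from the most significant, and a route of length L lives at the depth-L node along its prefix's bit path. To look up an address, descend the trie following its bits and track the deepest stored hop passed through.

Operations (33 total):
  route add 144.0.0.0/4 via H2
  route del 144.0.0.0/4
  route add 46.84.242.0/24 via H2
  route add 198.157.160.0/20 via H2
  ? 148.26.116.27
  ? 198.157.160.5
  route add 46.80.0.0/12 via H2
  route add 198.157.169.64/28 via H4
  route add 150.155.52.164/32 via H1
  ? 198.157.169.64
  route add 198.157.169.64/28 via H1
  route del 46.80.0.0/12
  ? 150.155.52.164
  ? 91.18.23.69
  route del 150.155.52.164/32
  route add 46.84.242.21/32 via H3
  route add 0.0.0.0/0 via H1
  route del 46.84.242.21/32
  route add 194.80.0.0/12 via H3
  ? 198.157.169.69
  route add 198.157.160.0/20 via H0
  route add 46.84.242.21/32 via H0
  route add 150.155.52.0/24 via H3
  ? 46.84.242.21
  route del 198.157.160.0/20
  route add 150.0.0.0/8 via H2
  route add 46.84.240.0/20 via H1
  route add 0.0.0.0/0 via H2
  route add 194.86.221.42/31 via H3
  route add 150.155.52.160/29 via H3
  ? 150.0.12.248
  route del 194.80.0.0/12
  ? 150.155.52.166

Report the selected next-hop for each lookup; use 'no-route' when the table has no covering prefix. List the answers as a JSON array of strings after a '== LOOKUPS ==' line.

Process each operation:
  + 144.0.0.0/4 (H2) depth=4
  del 144.0.0.0/4 (clear depth 4)
  + 46.84.242.0/24 (H2) depth=24
  + 198.157.160.0/20 (H2) depth=20
  lookup 148.26.116.27: bits 1001 walk d0:-→d1:-→d2:-→d3:-→d4:- -> no-route
  lookup 198.157.160.5: bits 11000110100111011010 walk d0:-→d1:-→d2:-→d3:-→d4:-→d5:-→d6:-→d7:-→d8:-→d9:-→d10:-→d11:-→d12:-→d13:-→d14:-→d15:-→d16:-→d17:-→d18:-→d19:-→d20:H2 -> H2
  + 46.80.0.0/12 (H2) depth=12
  + 198.157.169.64/28 (H4) depth=28
  + 150.155.52.164/32 (H1) depth=32
  lookup 198.157.169.64: bits 1100011010011101101010010100 walk d0:-→d1:-→d2:-→d3:-→d4:-→d5:-→d6:-→d7:-→d8:-→d9:-→d10:-→d11:-→d12:-→d13:-→d14:-→d15:-→d16:-→d17:-→d18:-→d19:-→d20:H2→d21:-→d22:-→d23:-→d24:-→d25:-→d26:-→d27:-→d28:H4 -> H4
  + 198.157.169.64/28 (H1) depth=28
  del 46.80.0.0/12 (clear depth 12)
  lookup 150.155.52.164: bits 10010110100110110011010010100100 walk d0:-→d1:-→d2:-→d3:-→d4:-→d5:-→d6:-→d7:-→d8:-→d9:-→d10:-→d11:-→d12:-→d13:-→d14:-→d15:-→d16:-→d17:-→d18:-→d19:-→d20:-→d21:-→d22:-→d23:-→d24:-→d25:-→d26:-→d27:-→d28:-→d29:-→d30:-→d31:-→d32:H1 -> H1
  lookup 91.18.23.69: bits 0 walk d0:-→d1:- -> no-route
  del 150.155.52.164/32 (clear depth 32)
  + 46.84.242.21/32 (H3) depth=32
  + 0.0.0.0/0 (H1) depth=0
  del 46.84.242.21/32 (clear depth 32)
  + 194.80.0.0/12 (H3) depth=12
  lookup 198.157.169.69: bits 1100011010011101101010010100 walk d0:H1→d1:-→d2:-→d3:-→d4:-→d5:-→d6:-→d7:-→d8:-→d9:-→d10:-→d11:-→d12:-→d13:-→d14:-→d15:-→d16:-→d17:-→d18:-→d19:-→d20:H2→d21:-→d22:-→d23:-→d24:-→d25:-→d26:-→d27:-→d28:H1 -> H1
  + 198.157.160.0/20 (H0) depth=20
  + 46.84.242.21/32 (H0) depth=32
  + 150.155.52.0/24 (H3) depth=24
  lookup 46.84.242.21: bits 00101110010101001111001000010101 walk d0:H1→d1:-→d2:-→d3:-→d4:-→d5:-→d6:-→d7:-→d8:-→d9:-→d10:-→d11:-→d12:-→d13:-→d14:-→d15:-→d16:-→d17:-→d18:-→d19:-→d20:-→d21:-→d22:-→d23:-→d24:H2→d25:-→d26:-→d27:-→d28:-→d29:-→d30:-→d31:-→d32:H0 -> H0
  del 198.157.160.0/20 (clear depth 20)
  + 150.0.0.0/8 (H2) depth=8
  + 46.84.240.0/20 (H1) depth=20
  + 0.0.0.0/0 (H2) depth=0
  + 194.86.221.42/31 (H3) depth=31
  + 150.155.52.160/29 (H3) depth=29
  lookup 150.0.12.248: bits 10010110 walk d0:H2→d1:-→d2:-→d3:-→d4:-→d5:-→d6:-→d7:-→d8:H2 -> H2
  del 194.80.0.0/12 (clear depth 12)
  lookup 150.155.52.166: bits 100101101001101100110100101001 walk d0:H2→d1:-→d2:-→d3:-→d4:-→d5:-→d6:-→d7:-→d8:H2→d9:-→d10:-→d11:-→d12:-→d13:-→d14:-→d15:-→d16:-→d17:-→d18:-→d19:-→d20:-→d21:-→d22:-→d23:-→d24:H3→d25:-→d26:-→d27:-→d28:-→d29:H3→d30:- -> H3

== LOOKUPS ==
["no-route","H2","H4","H1","no-route","H1","H0","H2","H3"]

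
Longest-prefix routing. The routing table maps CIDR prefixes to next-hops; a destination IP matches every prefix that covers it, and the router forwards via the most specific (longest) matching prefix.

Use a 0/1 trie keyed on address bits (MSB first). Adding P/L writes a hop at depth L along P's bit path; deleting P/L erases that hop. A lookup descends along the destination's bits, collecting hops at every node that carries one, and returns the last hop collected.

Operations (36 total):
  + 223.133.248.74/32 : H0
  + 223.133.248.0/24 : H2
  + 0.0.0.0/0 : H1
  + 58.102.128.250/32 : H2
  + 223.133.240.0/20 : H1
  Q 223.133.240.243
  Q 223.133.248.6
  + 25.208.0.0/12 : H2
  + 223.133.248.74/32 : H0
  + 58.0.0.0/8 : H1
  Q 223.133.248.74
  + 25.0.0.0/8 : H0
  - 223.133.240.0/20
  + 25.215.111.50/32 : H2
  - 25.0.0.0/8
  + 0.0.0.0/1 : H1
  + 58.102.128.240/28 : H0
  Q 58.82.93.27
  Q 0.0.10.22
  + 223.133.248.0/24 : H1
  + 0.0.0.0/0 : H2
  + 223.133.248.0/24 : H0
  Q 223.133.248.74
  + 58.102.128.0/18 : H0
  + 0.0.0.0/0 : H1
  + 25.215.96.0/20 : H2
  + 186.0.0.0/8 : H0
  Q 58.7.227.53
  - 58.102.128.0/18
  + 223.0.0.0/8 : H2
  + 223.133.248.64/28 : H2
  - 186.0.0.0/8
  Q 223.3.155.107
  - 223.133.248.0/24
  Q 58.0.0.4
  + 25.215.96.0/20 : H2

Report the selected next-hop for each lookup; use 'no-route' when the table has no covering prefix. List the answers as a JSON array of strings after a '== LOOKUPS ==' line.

Process each operation:
  + 223.133.248.74/32 (H0) depth=32
  + 223.133.248.0/24 (H2) depth=24
  + 0.0.0.0/0 (H1) depth=0
  + 58.102.128.250/32 (H2) depth=32
  + 223.133.240.0/20 (H1) depth=20
  ? 223.133.240.243  path d0:H1→d1:-→d2:-→d3:-→d4:-→d5:-→d6:-→d7:-→d8:-→d9:-→d10:-→d11:-→d12:-→d13:-→d14:-→d15:-→d16:-→d17:-→d18:-→d19:-→d20:H1  best=H1
  ? 223.133.248.6  path d0:H1→d1:-→d2:-→d3:-→d4:-→d5:-→d6:-→d7:-→d8:-→d9:-→d10:-→d11:-→d12:-→d13:-→d14:-→d15:-→d16:-→d17:-→d18:-→d19:-→d20:H1→d21:-→d22:-→d23:-→d24:H2→d25:-  best=H2
  + 25.208.0.0/12 (H2) depth=12
  + 223.133.248.74/32 (H0) depth=32
  + 58.0.0.0/8 (H1) depth=8
  ? 223.133.248.74  path d0:H1→d1:-→d2:-→d3:-→d4:-→d5:-→d6:-→d7:-→d8:-→d9:-→d10:-→d11:-→d12:-→d13:-→d14:-→d15:-→d16:-→d17:-→d18:-→d19:-→d20:H1→d21:-→d22:-→d23:-→d24:H2→d25:-→d26:-→d27:-→d28:-→d29:-→d30:-→d31:-→d32:H0  best=H0
  + 25.0.0.0/8 (H0) depth=8
  del 223.133.240.0/20 (clear depth 20)
  + 25.215.111.50/32 (H2) depth=32
  del 25.0.0.0/8 (clear depth 8)
  + 0.0.0.0/1 (H1) depth=1
  + 58.102.128.240/28 (H0) depth=28
  ? 58.82.93.27  path d0:H1→d1:H1→d2:-→d3:-→d4:-→d5:-→d6:-→d7:-→d8:H1→d9:-→d10:-  best=H1
  ? 0.0.10.22  path d0:H1→d1:H1→d2:-→d3:-  best=H1
  + 223.133.248.0/24 (H1) depth=24
  + 0.0.0.0/0 (H2) depth=0
  + 223.133.248.0/24 (H0) depth=24
  ? 223.133.248.74  path d0:H2→d1:-→d2:-→d3:-→d4:-→d5:-→d6:-→d7:-→d8:-→d9:-→d10:-→d11:-→d12:-→d13:-→d14:-→d15:-→d16:-→d17:-→d18:-→d19:-→d20:-→d21:-→d22:-→d23:-→d24:H0→d25:-→d26:-→d27:-→d28:-→d29:-→d30:-→d31:-→d32:H0  best=H0
  + 58.102.128.0/18 (H0) depth=18
  + 0.0.0.0/0 (H1) depth=0
  + 25.215.96.0/20 (H2) depth=20
  + 186.0.0.0/8 (H0) depth=8
  ? 58.7.227.53  path d0:H1→d1:H1→d2:-→d3:-→d4:-→d5:-→d6:-→d7:-→d8:H1→d9:-  best=H1
  del 58.102.128.0/18 (clear depth 18)
  + 223.0.0.0/8 (H2) depth=8
  + 223.133.248.64/28 (H2) depth=28
  del 186.0.0.0/8 (clear depth 8)
  ? 223.3.155.107  path d0:H1→d1:-→d2:-→d3:-→d4:-→d5:-→d6:-→d7:-→d8:H2  best=H2
  del 223.133.248.0/24 (clear depth 24)
  ? 58.0.0.4  path d0:H1→d1:H1→d2:-→d3:-→d4:-→d5:-→d6:-→d7:-→d8:H1→d9:-  best=H1
  + 25.215.96.0/20 (H2) depth=20

== LOOKUPS ==
["H1","H2","H0","H1","H1","H0","H1","H2","H1"]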